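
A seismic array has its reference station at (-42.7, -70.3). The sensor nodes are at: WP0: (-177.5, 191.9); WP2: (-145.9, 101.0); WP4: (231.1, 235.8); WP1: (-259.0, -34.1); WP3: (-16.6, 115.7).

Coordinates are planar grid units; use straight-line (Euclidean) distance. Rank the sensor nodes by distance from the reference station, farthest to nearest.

WP4, WP0, WP1, WP2, WP3

Computing each straight-line distance from (-42.7, -70.3):
WP4 (231.1, 235.8): 410.7
WP0 (-177.5, 191.9): 294.8
WP1 (-259.0, -34.1): 219.3
WP2 (-145.9, 101.0): 200.0
WP3 (-16.6, 115.7): 187.8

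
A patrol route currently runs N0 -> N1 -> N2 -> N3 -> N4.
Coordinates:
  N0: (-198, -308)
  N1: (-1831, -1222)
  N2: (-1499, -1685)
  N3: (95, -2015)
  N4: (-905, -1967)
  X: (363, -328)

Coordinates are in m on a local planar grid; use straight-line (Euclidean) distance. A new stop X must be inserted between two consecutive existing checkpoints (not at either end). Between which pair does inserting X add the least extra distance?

between N0 and N1

Added distance for inserting X between each consecutive pair:
N0–N1: 1059.1 m
N1–N2: 4103.4 m
N2–N3: 2384.4 m
N3–N4: 2779.2 m
Smallest added distance is 1059.1 m, inserting between N0 and N1.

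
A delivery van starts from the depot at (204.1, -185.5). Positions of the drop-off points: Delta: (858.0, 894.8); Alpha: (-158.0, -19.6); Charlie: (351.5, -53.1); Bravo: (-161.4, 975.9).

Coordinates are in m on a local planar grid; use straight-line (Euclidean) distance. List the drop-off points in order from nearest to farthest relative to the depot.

Charlie, Alpha, Bravo, Delta

Distance from the depot at (204.1, -185.5) to each:
Charlie (351.5, -53.1): 198.1 m
Alpha (-158.0, -19.6): 398.3 m
Bravo (-161.4, 975.9): 1217.6 m
Delta (858.0, 894.8): 1262.8 m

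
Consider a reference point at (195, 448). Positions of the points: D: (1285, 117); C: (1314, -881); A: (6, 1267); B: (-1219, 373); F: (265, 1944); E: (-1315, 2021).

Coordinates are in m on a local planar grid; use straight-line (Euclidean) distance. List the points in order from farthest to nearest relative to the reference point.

Distance from the reference point at (195, 448) to each:
E (-1315, 2021): 2180.5 m
C (1314, -881): 1737.4 m
F (265, 1944): 1497.6 m
B (-1219, 373): 1416.0 m
D (1285, 117): 1139.1 m
A (6, 1267): 840.5 m

E, C, F, B, D, A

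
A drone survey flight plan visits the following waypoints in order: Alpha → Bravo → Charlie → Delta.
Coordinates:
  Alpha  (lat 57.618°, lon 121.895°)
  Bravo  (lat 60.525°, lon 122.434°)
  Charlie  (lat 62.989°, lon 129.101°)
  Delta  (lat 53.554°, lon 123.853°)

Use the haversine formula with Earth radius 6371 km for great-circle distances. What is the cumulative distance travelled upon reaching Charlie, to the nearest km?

Leg distances:
Alpha→Bravo: 324.7 km  (cumulative 324.7 km)
Bravo→Charlie: 444.8 km  (cumulative 769.5 km)
Cumulative distance at Charlie ≈ 769 km.

769 km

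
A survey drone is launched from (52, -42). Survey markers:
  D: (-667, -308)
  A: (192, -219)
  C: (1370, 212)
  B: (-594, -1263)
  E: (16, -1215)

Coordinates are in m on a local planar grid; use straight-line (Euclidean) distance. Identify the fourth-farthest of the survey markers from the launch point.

Distance to each, sorted:
B: 1381.4 m
C: 1342.3 m
E: 1173.6 m
D: 766.6 m
A: 225.7 m
The fourth-farthest is D at 766.6 m.

D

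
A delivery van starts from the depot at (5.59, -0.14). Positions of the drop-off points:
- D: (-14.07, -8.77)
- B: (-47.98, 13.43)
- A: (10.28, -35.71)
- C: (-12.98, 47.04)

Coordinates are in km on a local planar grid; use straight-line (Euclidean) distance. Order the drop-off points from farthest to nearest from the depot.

Distance from the depot at (5.59, -0.14) to each:
B (-47.98, 13.43): 55.3 km
C (-12.98, 47.04): 50.7 km
A (10.28, -35.71): 35.9 km
D (-14.07, -8.77): 21.5 km

B, C, A, D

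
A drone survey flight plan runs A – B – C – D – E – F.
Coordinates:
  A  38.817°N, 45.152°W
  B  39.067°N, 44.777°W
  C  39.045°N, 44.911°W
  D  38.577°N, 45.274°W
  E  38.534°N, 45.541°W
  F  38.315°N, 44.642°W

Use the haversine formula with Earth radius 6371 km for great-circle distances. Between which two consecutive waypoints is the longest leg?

Leg distances:
A→B: 42.7 km
B→C: 11.8 km
C→D: 60.8 km
D→E: 23.7 km
E→F: 82.0 km
The longest leg is E–F at 82.0 km.

E–F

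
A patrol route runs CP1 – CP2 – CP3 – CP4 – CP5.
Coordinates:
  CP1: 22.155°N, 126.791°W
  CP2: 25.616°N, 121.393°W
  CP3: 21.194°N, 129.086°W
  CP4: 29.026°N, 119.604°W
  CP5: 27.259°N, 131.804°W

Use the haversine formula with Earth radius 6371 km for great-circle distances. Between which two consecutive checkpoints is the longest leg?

CP3–CP4

Leg distances:
CP1→CP2: 670.2 km
CP2→CP3: 926.0 km
CP3→CP4: 1291.2 km
CP4→CP5: 1211.6 km
The longest leg is CP3–CP4 at 1291.2 km.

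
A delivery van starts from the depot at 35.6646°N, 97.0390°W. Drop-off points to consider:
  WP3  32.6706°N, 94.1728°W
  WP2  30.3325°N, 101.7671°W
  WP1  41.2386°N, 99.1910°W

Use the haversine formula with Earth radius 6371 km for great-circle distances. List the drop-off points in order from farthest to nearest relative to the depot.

Distance from the depot at 35.6646°N, 97.0390°W to each:
WP2 30.3325°N, 101.7671°W: 738.6 km
WP1 41.2386°N, 99.1910°W: 647.4 km
WP3 32.6706°N, 94.1728°W: 424.7 km

WP2, WP1, WP3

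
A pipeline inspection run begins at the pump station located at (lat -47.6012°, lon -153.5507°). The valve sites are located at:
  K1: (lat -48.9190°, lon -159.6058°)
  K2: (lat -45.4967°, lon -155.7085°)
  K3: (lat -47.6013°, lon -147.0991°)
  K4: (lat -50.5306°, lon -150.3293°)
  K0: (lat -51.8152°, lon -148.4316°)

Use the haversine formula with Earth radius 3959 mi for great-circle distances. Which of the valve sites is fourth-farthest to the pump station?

Distances from the pump station ((lat -47.6012°, lon -153.5507°)):
K0: 370.1 mi
K3: 300.5 mi
K1: 293.0 mi
K4: 249.4 mi
K2: 177.9 mi
The fourth-farthest is K4 at 249.4 mi.

K4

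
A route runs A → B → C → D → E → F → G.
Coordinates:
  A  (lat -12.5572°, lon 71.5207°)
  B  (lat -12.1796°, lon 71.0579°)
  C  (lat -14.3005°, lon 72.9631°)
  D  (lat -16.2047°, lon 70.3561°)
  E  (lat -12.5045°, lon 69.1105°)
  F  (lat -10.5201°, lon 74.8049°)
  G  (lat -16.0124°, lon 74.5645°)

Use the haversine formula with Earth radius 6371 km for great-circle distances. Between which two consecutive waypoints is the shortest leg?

Leg distances:
A→B: 65.5 km
B→C: 313.3 km
C→D: 350.8 km
D→E: 432.8 km
E→F: 658.5 km
F→G: 611.3 km
The shortest leg is A–B at 65.5 km.

A–B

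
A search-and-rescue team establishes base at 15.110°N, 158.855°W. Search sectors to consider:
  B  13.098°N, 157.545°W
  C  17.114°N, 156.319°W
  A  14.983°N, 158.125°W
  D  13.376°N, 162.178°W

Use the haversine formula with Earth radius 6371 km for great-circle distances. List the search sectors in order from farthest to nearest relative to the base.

Distances from the base:
D 13.376°N, 162.178°W: 406.7 km
C 17.114°N, 156.319°W: 350.8 km
B 13.098°N, 157.545°W: 264.6 km
A 14.983°N, 158.125°W: 79.7 km

D, C, B, A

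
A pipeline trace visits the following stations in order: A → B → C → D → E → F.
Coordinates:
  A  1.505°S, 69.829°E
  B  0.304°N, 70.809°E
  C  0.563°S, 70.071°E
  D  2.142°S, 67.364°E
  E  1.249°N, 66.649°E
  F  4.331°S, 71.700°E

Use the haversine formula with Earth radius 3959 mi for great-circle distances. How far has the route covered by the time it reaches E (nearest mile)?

Leg distances:
A→B: 142.2 mi  (cumulative 142.2 mi)
B→C: 78.7 mi  (cumulative 220.8 mi)
C→D: 216.5 mi  (cumulative 437.3 mi)
D→E: 239.5 mi  (cumulative 676.8 mi)
Cumulative distance at E ≈ 677 mi.

677 mi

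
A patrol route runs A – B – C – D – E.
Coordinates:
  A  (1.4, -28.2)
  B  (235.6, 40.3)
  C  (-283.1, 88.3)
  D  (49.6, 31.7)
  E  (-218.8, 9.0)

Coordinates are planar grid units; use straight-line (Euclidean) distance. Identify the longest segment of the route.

B–C

Leg distances:
A→B: 244.0
B→C: 520.9
C→D: 337.5
D→E: 269.4
The longest leg is B–C at 520.9.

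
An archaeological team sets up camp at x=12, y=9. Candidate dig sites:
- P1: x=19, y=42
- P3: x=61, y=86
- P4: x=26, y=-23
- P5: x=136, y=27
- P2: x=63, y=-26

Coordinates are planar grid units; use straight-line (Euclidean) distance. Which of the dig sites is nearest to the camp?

P1

Distance to each, sorted:
P1: 33.7
P4: 34.9
P2: 61.9
P3: 91.3
P5: 125.3
The nearest is P1 at 33.7.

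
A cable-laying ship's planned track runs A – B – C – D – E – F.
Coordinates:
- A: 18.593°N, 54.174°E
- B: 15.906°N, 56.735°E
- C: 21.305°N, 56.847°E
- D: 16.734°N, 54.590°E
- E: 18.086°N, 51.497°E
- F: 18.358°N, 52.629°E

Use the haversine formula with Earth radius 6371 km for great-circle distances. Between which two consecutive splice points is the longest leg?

B–C

Leg distances:
A→B: 404.0 km
B→C: 600.5 km
C→D: 560.9 km
D→E: 361.0 km
E→F: 123.3 km
The longest leg is B–C at 600.5 km.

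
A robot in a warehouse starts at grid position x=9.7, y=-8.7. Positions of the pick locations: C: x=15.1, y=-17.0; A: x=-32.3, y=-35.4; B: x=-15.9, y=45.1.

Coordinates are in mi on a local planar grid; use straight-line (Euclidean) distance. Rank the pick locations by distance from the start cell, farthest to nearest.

Computing each straight-line distance from x=9.7, y=-8.7:
B x=-15.9, y=45.1: 59.6 mi
A x=-32.3, y=-35.4: 49.8 mi
C x=15.1, y=-17.0: 9.9 mi

B, A, C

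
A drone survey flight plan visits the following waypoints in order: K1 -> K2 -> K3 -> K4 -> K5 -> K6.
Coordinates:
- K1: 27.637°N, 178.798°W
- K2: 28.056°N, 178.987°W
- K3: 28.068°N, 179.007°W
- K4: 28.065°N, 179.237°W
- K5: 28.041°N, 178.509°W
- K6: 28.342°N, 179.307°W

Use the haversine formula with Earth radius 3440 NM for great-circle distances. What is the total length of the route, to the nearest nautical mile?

Leg distances:
K1→K2: 27.1 NM  (cumulative 27.1 NM)
K2→K3: 1.3 NM  (cumulative 28.4 NM)
K3→K4: 12.2 NM  (cumulative 40.6 NM)
K4→K5: 38.6 NM  (cumulative 79.2 NM)
K5→K6: 45.9 NM  (cumulative 125.1 NM)
Total route length ≈ 125 NM.

125 NM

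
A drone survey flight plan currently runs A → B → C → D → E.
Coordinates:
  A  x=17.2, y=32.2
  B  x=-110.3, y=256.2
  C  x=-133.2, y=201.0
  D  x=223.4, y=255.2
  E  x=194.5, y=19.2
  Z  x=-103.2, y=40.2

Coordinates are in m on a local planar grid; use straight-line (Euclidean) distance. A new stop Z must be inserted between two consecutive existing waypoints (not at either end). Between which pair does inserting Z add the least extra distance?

between A and B

Added distance for inserting Z between each consecutive pair:
A–B: 79.0 m
B–C: 319.9 m
C–D: 193.9 m
D–E: 451.7 m
Smallest added distance is 79.0 m, inserting between A and B.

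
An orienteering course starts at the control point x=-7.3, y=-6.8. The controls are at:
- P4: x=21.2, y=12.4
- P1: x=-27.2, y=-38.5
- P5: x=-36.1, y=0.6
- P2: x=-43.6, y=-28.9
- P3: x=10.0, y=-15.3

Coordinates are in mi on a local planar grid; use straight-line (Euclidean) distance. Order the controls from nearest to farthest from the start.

P3, P5, P4, P1, P2

Distance from the start at x=-7.3, y=-6.8 to each:
P3 x=10.0, y=-15.3: 19.3 mi
P5 x=-36.1, y=0.6: 29.7 mi
P4 x=21.2, y=12.4: 34.4 mi
P1 x=-27.2, y=-38.5: 37.4 mi
P2 x=-43.6, y=-28.9: 42.5 mi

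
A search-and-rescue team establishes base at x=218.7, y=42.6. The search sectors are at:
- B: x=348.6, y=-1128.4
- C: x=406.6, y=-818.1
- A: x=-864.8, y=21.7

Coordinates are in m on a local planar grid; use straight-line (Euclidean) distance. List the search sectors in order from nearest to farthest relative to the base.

C, A, B

Computing each straight-line distance from x=218.7, y=42.6:
C x=406.6, y=-818.1: 881.0 m
A x=-864.8, y=21.7: 1083.7 m
B x=348.6, y=-1128.4: 1178.2 m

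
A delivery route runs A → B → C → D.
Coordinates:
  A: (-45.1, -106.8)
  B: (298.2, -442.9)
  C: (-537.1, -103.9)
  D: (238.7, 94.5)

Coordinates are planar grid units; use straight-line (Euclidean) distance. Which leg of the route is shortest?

A–B

Leg distances:
A→B: 480.4
B→C: 901.5
C→D: 800.8
The shortest leg is A–B at 480.4.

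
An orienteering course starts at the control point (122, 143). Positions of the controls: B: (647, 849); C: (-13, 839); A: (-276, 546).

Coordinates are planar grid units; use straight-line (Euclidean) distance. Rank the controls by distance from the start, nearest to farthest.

A, C, B

Computing each straight-line distance from (122, 143):
A (-276, 546): 566.4
C (-13, 839): 709.0
B (647, 849): 879.8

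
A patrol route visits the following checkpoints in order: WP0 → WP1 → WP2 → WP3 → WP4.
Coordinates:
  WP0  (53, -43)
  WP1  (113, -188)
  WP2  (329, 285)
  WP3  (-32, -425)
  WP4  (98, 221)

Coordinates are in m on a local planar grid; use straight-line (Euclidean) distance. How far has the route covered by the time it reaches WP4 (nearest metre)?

Leg distances:
WP0→WP1: 156.9 m  (cumulative 156.9 m)
WP1→WP2: 520.0 m  (cumulative 676.9 m)
WP2→WP3: 796.5 m  (cumulative 1473.4 m)
WP3→WP4: 659.0 m  (cumulative 2132.4 m)
Cumulative distance at WP4 ≈ 2132 m.

2132 m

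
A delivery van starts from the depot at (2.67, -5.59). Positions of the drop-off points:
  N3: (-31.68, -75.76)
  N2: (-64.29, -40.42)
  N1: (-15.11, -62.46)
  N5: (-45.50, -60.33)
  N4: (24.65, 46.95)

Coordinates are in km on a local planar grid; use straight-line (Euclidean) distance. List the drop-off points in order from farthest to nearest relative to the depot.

Distances from the depot:
N3 (-31.68, -75.76): 78.1 km
N2 (-64.29, -40.42): 75.5 km
N5 (-45.50, -60.33): 72.9 km
N1 (-15.11, -62.46): 59.6 km
N4 (24.65, 46.95): 57.0 km

N3, N2, N5, N1, N4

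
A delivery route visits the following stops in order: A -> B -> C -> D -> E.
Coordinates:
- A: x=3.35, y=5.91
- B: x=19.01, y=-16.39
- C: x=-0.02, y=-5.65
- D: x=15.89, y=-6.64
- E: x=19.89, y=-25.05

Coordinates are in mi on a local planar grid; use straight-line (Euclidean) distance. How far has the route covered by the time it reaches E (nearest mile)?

84 mi

Leg distances:
A→B: 27.2 mi  (cumulative 27.2 mi)
B→C: 21.9 mi  (cumulative 49.1 mi)
C→D: 15.9 mi  (cumulative 65.0 mi)
D→E: 18.8 mi  (cumulative 83.9 mi)
Cumulative distance at E ≈ 84 mi.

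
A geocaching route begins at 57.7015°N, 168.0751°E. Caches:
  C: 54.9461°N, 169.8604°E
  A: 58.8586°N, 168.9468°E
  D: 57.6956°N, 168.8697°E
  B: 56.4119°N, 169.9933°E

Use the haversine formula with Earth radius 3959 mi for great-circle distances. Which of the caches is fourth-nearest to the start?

C

Distance to each, sorted:
D: 29.3 mi
A: 86.0 mi
B: 114.6 mi
C: 202.3 mi
The fourth-nearest is C at 202.3 mi.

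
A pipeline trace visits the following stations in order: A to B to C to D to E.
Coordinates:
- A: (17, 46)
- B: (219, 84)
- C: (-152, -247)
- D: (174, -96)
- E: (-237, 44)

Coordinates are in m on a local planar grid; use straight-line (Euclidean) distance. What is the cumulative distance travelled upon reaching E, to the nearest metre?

Leg distances:
A→B: 205.5 m  (cumulative 205.5 m)
B→C: 497.2 m  (cumulative 702.7 m)
C→D: 359.3 m  (cumulative 1062.0 m)
D→E: 434.2 m  (cumulative 1496.2 m)
Cumulative distance at E ≈ 1496 m.

1496 m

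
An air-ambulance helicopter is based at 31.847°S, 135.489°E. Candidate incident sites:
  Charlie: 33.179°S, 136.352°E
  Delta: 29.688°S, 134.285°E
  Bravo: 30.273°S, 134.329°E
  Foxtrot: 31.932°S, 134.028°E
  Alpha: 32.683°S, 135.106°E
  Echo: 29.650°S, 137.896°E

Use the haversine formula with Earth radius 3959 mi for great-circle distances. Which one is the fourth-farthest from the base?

Distance to each, sorted:
Echo: 208.5 mi
Delta: 165.4 mi
Bravo: 128.6 mi
Charlie: 104.9 mi
Foxtrot: 85.9 mi
Alpha: 61.9 mi
The fourth-farthest is Charlie at 104.9 mi.

Charlie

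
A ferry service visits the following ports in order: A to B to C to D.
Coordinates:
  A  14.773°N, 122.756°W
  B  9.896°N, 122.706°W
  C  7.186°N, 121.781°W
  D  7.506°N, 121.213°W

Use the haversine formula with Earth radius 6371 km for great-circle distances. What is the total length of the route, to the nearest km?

Leg distances:
A→B: 542.3 km  (cumulative 542.3 km)
B→C: 318.0 km  (cumulative 860.4 km)
C→D: 72.0 km  (cumulative 932.4 km)
Total route length ≈ 932 km.

932 km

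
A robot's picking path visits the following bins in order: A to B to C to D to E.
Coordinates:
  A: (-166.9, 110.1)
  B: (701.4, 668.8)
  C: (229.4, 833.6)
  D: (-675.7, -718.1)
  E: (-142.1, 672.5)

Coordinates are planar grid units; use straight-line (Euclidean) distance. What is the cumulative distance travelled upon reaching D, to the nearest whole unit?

3329

Leg distances:
A→B: 1032.5  (cumulative 1032.5)
B→C: 499.9  (cumulative 1532.5)
C→D: 1796.4  (cumulative 3328.8)
Cumulative distance at D ≈ 3329.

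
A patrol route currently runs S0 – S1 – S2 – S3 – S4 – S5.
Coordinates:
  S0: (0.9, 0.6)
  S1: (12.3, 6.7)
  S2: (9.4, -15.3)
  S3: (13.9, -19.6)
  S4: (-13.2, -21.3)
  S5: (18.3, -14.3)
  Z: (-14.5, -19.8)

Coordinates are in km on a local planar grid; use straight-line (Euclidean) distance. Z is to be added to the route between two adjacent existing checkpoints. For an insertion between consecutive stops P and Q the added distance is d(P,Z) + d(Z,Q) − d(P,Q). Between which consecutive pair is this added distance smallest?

between S4 and S5

Added distance for inserting Z between each consecutive pair:
S0–S1: 50.3 km
S1–S2: 39.8 km
S2–S3: 46.5 km
S3–S4: 3.2 km
S4–S5: 3.0 km
Smallest added distance is 3.0 km, inserting between S4 and S5.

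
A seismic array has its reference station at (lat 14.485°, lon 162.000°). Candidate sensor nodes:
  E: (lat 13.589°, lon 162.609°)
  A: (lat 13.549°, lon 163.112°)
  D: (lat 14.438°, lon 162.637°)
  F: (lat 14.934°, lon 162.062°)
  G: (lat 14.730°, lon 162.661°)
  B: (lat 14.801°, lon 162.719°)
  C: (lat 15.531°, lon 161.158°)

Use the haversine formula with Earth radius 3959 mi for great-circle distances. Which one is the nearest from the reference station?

Distances from the reference station ((lat 14.485°, lon 162.000°)):
F: 31.3 mi
D: 42.7 mi
G: 47.3 mi
B: 52.8 mi
E: 74.2 mi
C: 91.6 mi
A: 98.7 mi
The nearest is F at 31.3 mi.

F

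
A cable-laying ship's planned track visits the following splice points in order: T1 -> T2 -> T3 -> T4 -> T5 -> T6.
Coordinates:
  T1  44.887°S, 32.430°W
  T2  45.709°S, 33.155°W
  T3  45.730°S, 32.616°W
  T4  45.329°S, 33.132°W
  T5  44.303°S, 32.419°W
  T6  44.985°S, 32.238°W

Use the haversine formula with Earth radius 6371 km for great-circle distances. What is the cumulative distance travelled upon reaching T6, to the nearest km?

414 km

Leg distances:
T1→T2: 107.6 km  (cumulative 107.6 km)
T2→T3: 41.9 km  (cumulative 149.5 km)
T3→T4: 60.0 km  (cumulative 209.5 km)
T4→T5: 127.2 km  (cumulative 336.7 km)
T5→T6: 77.2 km  (cumulative 413.9 km)
Cumulative distance at T6 ≈ 414 km.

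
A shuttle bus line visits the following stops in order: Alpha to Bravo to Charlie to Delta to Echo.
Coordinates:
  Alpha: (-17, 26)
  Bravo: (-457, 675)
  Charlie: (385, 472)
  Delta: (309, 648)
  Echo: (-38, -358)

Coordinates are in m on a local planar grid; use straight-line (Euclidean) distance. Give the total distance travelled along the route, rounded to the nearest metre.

Leg distances:
Alpha→Bravo: 784.1 m  (cumulative 784.1 m)
Bravo→Charlie: 866.1 m  (cumulative 1650.2 m)
Charlie→Delta: 191.7 m  (cumulative 1841.9 m)
Delta→Echo: 1064.2 m  (cumulative 2906.1 m)
Total route length ≈ 2906 m.

2906 m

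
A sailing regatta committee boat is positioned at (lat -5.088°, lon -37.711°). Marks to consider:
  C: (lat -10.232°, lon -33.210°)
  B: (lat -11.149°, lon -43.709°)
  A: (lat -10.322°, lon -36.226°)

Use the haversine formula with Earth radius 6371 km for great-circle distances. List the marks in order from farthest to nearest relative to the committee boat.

B, C, A

Distance from the committee boat at (lat -5.088°, lon -37.711°) to each:
B (lat -11.149°, lon -43.709°): 943.2 km
C (lat -10.232°, lon -33.210°): 757.0 km
A (lat -10.322°, lon -36.226°): 604.5 km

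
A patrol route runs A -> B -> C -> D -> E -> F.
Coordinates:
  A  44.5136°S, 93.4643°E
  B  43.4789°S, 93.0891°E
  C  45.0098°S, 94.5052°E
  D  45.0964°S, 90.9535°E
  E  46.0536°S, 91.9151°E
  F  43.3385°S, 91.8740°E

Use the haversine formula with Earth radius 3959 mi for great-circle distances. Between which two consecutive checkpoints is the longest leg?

E–F

Leg distances:
A→B: 73.9 mi
B→C: 126.9 mi
C→D: 173.5 mi
D→E: 80.9 mi
E→F: 187.6 mi
The longest leg is E–F at 187.6 mi.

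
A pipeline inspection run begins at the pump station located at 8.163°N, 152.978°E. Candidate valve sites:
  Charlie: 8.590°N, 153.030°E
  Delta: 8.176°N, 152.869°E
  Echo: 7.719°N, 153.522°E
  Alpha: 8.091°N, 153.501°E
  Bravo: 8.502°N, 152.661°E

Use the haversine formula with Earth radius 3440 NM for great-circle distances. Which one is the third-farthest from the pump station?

Bravo

Distances from the pump station (8.163°N, 152.978°E):
Echo: 41.9 NM
Alpha: 31.4 NM
Bravo: 27.7 NM
Charlie: 25.8 NM
Delta: 6.5 NM
The third-farthest is Bravo at 27.7 NM.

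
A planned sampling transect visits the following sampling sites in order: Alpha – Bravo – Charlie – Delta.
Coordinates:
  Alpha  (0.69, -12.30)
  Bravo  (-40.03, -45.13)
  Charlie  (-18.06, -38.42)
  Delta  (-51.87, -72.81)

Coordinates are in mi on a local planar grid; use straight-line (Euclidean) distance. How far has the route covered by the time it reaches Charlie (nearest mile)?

Leg distances:
Alpha→Bravo: 52.3 mi  (cumulative 52.3 mi)
Bravo→Charlie: 23.0 mi  (cumulative 75.3 mi)
Cumulative distance at Charlie ≈ 75 mi.

75 mi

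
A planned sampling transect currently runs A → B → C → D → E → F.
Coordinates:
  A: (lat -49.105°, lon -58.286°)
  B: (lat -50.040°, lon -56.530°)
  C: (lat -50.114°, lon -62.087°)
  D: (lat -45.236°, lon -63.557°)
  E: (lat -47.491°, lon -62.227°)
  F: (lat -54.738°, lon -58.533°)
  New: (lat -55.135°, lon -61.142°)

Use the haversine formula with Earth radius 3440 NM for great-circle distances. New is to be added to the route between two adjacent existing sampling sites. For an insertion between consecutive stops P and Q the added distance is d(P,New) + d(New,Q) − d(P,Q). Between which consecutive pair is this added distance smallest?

between E and F

Added distance for inserting New between each consecutive pair:
A–B: 637.4 NM
B–C: 438.2 NM
C–D: 606.0 NM
D–E: 916.0 NM
E–F: 97.1 NM
Smallest added distance is 97.1 NM, inserting between E and F.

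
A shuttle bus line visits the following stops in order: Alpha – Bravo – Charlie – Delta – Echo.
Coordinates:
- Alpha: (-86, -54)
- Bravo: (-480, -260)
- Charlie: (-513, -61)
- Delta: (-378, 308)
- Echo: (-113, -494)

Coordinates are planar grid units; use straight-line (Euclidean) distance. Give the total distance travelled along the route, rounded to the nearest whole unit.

1884

Leg distances:
Alpha→Bravo: 444.6  (cumulative 444.6)
Bravo→Charlie: 201.7  (cumulative 646.3)
Charlie→Delta: 392.9  (cumulative 1039.2)
Delta→Echo: 844.6  (cumulative 1883.9)
Total route length ≈ 1884.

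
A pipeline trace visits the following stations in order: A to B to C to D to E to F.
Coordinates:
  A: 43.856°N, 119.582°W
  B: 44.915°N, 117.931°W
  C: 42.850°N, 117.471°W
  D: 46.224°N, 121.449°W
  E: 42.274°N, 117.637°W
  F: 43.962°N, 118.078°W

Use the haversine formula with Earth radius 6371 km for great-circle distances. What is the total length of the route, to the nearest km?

Leg distances:
A→B: 176.3 km  (cumulative 176.3 km)
B→C: 232.6 km  (cumulative 408.8 km)
C→D: 489.9 km  (cumulative 898.8 km)
D→E: 533.8 km  (cumulative 1432.6 km)
E→F: 191.1 km  (cumulative 1623.7 km)
Total route length ≈ 1624 km.

1624 km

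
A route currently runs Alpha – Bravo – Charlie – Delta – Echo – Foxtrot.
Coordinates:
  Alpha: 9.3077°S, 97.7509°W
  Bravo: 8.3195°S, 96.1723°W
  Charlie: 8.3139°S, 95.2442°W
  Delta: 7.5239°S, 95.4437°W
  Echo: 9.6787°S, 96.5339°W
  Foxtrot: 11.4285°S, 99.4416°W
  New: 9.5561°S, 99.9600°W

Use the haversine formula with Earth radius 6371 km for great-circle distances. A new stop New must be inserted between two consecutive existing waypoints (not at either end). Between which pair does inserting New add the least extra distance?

between Echo and Foxtrot

Added distance for inserting New between each consecutive pair:
Alpha–Bravo: 476.7 km
Bravo–Charlie: 872.2 km
Charlie–Delta: 991.1 km
Delta–Echo: 653.5 km
Echo–Foxtrot: 219.0 km
Smallest added distance is 219.0 km, inserting between Echo and Foxtrot.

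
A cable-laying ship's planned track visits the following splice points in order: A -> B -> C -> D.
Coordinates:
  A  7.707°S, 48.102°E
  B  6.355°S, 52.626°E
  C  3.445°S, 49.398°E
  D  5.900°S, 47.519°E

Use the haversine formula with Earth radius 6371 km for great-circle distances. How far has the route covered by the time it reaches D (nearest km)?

1347 km

Leg distances:
A→B: 521.4 km  (cumulative 521.4 km)
B→C: 482.3 km  (cumulative 1003.6 km)
C→D: 343.3 km  (cumulative 1347.0 km)
Cumulative distance at D ≈ 1347 km.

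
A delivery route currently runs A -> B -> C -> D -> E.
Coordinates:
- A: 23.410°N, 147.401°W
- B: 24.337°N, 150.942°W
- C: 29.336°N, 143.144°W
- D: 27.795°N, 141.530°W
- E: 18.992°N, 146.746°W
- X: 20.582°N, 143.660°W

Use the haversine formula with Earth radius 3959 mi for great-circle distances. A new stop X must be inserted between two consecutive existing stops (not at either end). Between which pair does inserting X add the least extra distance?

between D and E

Added distance for inserting X between each consecutive pair:
A–B: 608.8 mi
B–C: 546.4 mi
C–D: 977.2 mi
D–E: 52.7 mi
Smallest added distance is 52.7 mi, inserting between D and E.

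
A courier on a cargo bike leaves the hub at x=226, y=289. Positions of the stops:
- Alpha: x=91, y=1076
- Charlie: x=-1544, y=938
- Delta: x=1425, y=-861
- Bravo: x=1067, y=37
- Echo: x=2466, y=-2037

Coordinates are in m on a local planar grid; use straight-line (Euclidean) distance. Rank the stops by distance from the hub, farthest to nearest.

Echo, Charlie, Delta, Bravo, Alpha

Distance from the hub at x=226, y=289 to each:
Echo x=2466, y=-2037: 3229.2 m
Charlie x=-1544, y=938: 1885.2 m
Delta x=1425, y=-861: 1661.4 m
Bravo x=1067, y=37: 877.9 m
Alpha x=91, y=1076: 798.5 m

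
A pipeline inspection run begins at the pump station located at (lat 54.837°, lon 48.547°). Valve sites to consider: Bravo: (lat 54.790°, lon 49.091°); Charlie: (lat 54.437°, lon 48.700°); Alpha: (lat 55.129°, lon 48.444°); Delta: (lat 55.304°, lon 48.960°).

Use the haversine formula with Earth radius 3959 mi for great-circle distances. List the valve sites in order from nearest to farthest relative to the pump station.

Alpha, Bravo, Charlie, Delta

Computing each great-circle distance from (lat 54.837°, lon 48.547°):
Alpha (lat 55.129°, lon 48.444°): 20.6 mi
Bravo (lat 54.790°, lon 49.091°): 21.9 mi
Charlie (lat 54.437°, lon 48.700°): 28.3 mi
Delta (lat 55.304°, lon 48.960°): 36.2 mi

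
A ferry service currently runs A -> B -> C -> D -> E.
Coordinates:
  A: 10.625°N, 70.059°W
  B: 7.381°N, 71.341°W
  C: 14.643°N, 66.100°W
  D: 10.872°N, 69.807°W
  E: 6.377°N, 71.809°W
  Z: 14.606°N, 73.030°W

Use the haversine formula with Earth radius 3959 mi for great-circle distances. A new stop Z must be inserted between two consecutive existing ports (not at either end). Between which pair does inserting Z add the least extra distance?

Added distance for inserting Z between each consecutive pair:
A–B: 611.8 mi
B–C: 360.7 mi
C–D: 439.6 mi
D–E: 572.5 mi
Smallest added distance is 360.7 mi, inserting between B and C.

between B and C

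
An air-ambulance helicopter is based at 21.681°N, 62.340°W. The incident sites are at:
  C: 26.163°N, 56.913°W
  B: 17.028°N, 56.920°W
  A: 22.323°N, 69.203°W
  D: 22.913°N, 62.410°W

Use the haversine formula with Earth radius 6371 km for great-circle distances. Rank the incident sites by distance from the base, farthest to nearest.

Distance from the base at 21.681°N, 62.340°W to each:
B 17.028°N, 56.920°W: 768.6 km
C 26.163°N, 56.913°W: 743.2 km
A 22.323°N, 69.203°W: 711.1 km
D 22.913°N, 62.410°W: 137.2 km

B, C, A, D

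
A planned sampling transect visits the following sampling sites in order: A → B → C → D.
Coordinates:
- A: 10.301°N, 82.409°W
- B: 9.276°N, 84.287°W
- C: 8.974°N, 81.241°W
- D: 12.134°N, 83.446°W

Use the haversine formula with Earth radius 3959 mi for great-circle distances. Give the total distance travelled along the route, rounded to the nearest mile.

Leg distances:
A→B: 146.2 mi  (cumulative 146.2 mi)
B→C: 208.9 mi  (cumulative 355.0 mi)
C→D: 264.8 mi  (cumulative 619.8 mi)
Total route length ≈ 620 mi.

620 mi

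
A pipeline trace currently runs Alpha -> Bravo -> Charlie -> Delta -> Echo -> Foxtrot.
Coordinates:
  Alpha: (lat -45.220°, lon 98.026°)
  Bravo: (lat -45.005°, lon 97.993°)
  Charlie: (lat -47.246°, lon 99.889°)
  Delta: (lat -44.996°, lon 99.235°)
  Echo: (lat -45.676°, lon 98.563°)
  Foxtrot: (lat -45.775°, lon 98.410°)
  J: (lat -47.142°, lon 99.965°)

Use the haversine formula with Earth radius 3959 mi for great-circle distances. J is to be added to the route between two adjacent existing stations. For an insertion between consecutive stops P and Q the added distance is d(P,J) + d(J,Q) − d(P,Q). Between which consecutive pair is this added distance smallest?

between Charlie and Delta

Added distance for inserting J between each consecutive pair:
Alpha–Bravo: 322.4 mi
Bravo–Charlie: 3.8 mi
Charlie–Delta: 1.8 mi
Delta–Echo: 216.5 mi
Echo–Foxtrot: 231.3 mi
Smallest added distance is 1.8 mi, inserting between Charlie and Delta.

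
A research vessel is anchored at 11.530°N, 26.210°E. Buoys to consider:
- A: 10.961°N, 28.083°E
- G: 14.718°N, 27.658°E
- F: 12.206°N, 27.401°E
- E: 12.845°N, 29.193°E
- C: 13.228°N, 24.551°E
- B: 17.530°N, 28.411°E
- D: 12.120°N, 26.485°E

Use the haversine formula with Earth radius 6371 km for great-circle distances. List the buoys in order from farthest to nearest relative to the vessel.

B, G, E, C, A, F, D

Distance from the vessel at 11.530°N, 26.210°E to each:
B 17.530°N, 28.411°E: 707.9 km
G 14.718°N, 27.658°E: 387.6 km
E 12.845°N, 29.193°E: 355.7 km
C 13.228°N, 24.551°E: 261.0 km
A 10.961°N, 28.083°E: 213.8 km
F 12.206°N, 27.401°E: 149.8 km
D 12.120°N, 26.485°E: 72.1 km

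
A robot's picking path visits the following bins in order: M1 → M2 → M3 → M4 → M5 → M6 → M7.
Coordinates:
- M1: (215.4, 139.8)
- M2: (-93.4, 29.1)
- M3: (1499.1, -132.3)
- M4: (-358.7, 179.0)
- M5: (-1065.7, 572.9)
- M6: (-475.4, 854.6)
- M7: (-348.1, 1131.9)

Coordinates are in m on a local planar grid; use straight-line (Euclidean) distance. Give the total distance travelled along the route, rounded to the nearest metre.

Leg distances:
M1→M2: 328.0 m  (cumulative 328.0 m)
M2→M3: 1600.7 m  (cumulative 1928.7 m)
M3→M4: 1883.7 m  (cumulative 3812.4 m)
M4→M5: 809.3 m  (cumulative 4621.7 m)
M5→M6: 654.1 m  (cumulative 5275.8 m)
M6→M7: 305.1 m  (cumulative 5580.9 m)
Total route length ≈ 5581 m.

5581 m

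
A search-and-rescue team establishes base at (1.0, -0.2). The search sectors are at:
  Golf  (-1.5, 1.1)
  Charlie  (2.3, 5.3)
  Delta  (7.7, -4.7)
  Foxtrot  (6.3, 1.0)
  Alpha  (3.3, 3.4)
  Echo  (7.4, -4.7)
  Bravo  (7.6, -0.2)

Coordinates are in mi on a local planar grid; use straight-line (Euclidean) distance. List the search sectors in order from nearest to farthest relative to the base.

Golf, Alpha, Foxtrot, Charlie, Bravo, Echo, Delta

Distances from the base:
Golf (-1.5, 1.1): 2.8 mi
Alpha (3.3, 3.4): 4.3 mi
Foxtrot (6.3, 1.0): 5.4 mi
Charlie (2.3, 5.3): 5.7 mi
Bravo (7.6, -0.2): 6.6 mi
Echo (7.4, -4.7): 7.8 mi
Delta (7.7, -4.7): 8.1 mi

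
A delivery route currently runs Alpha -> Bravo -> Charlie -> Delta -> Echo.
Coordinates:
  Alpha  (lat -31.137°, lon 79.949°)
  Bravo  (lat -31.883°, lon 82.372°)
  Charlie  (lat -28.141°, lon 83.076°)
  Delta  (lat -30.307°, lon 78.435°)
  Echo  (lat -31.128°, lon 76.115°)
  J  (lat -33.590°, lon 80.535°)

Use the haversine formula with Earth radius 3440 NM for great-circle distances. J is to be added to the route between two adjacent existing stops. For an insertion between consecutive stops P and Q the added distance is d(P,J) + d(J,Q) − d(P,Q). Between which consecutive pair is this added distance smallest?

Added distance for inserting J between each consecutive pair:
Alpha–Bravo: 156.6 NM
Bravo–Charlie: 263.0 NM
Charlie–Delta: 300.9 NM
Delta–Echo: 363.2 NM
Smallest added distance is 156.6 NM, inserting between Alpha and Bravo.

between Alpha and Bravo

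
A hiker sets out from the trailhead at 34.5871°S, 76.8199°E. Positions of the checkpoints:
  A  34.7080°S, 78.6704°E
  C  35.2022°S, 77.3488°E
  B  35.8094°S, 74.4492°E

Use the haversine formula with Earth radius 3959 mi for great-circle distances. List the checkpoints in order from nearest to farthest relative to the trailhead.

Distances from the trailhead:
C 35.2022°S, 77.3488°E: 52.0 mi
A 34.7080°S, 78.6704°E: 105.5 mi
B 35.8094°S, 74.4492°E: 158.3 mi

C, A, B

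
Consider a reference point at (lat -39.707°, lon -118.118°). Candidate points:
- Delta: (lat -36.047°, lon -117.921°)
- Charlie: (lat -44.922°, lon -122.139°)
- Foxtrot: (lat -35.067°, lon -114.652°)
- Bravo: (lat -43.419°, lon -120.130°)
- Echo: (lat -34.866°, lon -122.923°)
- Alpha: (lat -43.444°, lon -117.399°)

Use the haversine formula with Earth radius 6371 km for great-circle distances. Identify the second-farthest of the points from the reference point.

Distance to each, sorted:
Echo: 685.7 km
Charlie: 667.3 km
Foxtrot: 599.8 km
Bravo: 445.4 km
Alpha: 419.8 km
Delta: 407.3 km
The second-farthest is Charlie at 667.3 km.

Charlie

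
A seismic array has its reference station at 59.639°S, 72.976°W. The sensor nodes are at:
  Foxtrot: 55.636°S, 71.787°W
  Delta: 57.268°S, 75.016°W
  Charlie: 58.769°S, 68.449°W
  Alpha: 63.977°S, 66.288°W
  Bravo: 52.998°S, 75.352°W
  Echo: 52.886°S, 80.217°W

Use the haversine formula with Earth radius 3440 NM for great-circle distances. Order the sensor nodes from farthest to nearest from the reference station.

Echo, Bravo, Alpha, Foxtrot, Delta, Charlie

Distance from the reference station at 59.639°S, 72.976°W to each:
Echo 52.886°S, 80.217°W: 471.3 NM
Bravo 52.998°S, 75.352°W: 406.4 NM
Alpha 63.977°S, 66.288°W: 321.9 NM
Foxtrot 55.636°S, 71.787°W: 243.3 NM
Delta 57.268°S, 75.016°W: 156.1 NM
Charlie 58.769°S, 68.449°W: 148.6 NM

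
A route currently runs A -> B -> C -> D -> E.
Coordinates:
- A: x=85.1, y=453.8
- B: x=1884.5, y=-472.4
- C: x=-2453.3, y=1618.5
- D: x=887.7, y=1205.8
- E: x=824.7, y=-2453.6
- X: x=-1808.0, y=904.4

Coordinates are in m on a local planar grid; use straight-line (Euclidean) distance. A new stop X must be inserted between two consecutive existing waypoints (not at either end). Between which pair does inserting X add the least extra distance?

between B and C

Added distance for inserting X between each consecutive pair:
A–B: 3863.0 m
B–C: 87.9 m
C–D: 308.6 m
D–E: 3319.6 m
Smallest added distance is 87.9 m, inserting between B and C.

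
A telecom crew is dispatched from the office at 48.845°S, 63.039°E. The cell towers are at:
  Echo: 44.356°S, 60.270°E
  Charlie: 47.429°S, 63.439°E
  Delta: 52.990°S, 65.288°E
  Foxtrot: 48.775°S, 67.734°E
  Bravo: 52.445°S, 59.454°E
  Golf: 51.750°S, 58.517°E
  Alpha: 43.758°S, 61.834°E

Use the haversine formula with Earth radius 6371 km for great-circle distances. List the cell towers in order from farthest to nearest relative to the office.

Alpha, Echo, Delta, Bravo, Golf, Foxtrot, Charlie

Computing each great-circle distance from 48.845°S, 63.039°E:
Alpha 43.758°S, 61.834°E: 573.2 km
Echo 44.356°S, 60.270°E: 542.0 km
Delta 52.990°S, 65.288°E: 487.1 km
Bravo 52.445°S, 59.454°E: 473.3 km
Golf 51.750°S, 58.517°E: 455.4 km
Foxtrot 48.775°S, 67.734°E: 343.8 km
Charlie 47.429°S, 63.439°E: 160.2 km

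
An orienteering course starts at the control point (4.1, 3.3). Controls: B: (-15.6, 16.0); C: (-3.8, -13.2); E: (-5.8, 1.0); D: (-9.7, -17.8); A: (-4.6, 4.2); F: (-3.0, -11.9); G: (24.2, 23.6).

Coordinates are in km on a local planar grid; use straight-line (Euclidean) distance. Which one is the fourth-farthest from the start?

Distances from the start ((4.1, 3.3)):
G: 28.6 km
D: 25.2 km
B: 23.4 km
C: 18.3 km
F: 16.8 km
E: 10.2 km
A: 8.7 km
The fourth-farthest is C at 18.3 km.

C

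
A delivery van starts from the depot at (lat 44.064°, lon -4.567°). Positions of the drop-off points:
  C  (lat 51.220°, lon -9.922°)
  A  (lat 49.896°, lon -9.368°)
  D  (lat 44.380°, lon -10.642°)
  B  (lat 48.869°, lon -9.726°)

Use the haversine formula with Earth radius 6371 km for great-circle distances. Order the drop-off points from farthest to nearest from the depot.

Distance from the depot at (lat 44.064°, lon -4.567°) to each:
C (lat 51.220°, lon -9.922°): 890.6 km
A (lat 49.896°, lon -9.368°): 743.4 km
B (lat 48.869°, lon -9.726°): 664.2 km
D (lat 44.380°, lon -10.642°): 485.3 km

C, A, B, D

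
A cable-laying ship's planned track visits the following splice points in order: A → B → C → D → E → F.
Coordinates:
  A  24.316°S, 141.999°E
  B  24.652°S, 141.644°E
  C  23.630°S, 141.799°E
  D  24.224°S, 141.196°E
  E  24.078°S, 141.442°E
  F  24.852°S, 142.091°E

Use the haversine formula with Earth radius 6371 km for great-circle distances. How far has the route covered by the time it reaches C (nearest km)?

167 km

Leg distances:
A→B: 51.8 km  (cumulative 51.8 km)
B→C: 114.7 km  (cumulative 166.6 km)
Cumulative distance at C ≈ 167 km.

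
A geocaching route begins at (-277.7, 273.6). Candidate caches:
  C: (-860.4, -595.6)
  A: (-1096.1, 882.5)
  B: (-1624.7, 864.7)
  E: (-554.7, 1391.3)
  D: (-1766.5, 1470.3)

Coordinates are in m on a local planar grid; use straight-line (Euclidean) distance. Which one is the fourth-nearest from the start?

B

Distances from the start ((-277.7, 273.6)):
A: 1020.1 m
C: 1046.4 m
E: 1151.5 m
B: 1471.0 m
D: 1910.1 m
The fourth-nearest is B at 1471.0 m.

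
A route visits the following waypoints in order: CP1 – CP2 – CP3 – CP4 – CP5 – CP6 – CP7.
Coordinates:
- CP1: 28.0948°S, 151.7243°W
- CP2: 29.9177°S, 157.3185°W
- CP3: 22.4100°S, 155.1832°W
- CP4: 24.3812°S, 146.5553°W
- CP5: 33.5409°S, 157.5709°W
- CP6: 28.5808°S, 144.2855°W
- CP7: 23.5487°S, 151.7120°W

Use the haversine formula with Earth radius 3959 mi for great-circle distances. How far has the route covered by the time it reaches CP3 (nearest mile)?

Leg distances:
CP1→CP2: 360.7 mi  (cumulative 360.7 mi)
CP2→CP3: 535.4 mi  (cumulative 896.1 mi)
Cumulative distance at CP3 ≈ 896 mi.

896 mi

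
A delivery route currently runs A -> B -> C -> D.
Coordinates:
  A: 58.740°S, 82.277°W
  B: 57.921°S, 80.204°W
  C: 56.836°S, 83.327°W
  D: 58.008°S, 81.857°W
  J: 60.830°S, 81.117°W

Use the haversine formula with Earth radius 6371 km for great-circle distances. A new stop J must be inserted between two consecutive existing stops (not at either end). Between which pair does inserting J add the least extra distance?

between A and B

Added distance for inserting J between each consecutive pair:
A–B: 417.4 km
B–C: 566.8 km
C–D: 621.2 km
Smallest added distance is 417.4 km, inserting between A and B.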